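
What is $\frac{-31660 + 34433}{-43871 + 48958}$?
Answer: $\frac{2773}{5087} \approx 0.54511$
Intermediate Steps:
$\frac{-31660 + 34433}{-43871 + 48958} = \frac{2773}{5087}$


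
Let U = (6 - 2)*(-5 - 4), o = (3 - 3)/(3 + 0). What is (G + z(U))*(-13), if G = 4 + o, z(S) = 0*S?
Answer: -52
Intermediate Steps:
o = 0 (o = 0/3 = 0*(⅓) = 0)
U = -36 (U = 4*(-9) = -36)
z(S) = 0
G = 4 (G = 4 + 0 = 4)
(G + z(U))*(-13) = (4 + 0)*(-13) = 4*(-13) = -52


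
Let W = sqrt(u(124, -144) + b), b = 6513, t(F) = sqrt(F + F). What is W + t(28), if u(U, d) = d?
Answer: sqrt(6369) + 2*sqrt(14) ≈ 87.289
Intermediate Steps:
t(F) = sqrt(2)*sqrt(F) (t(F) = sqrt(2*F) = sqrt(2)*sqrt(F))
W = sqrt(6369) (W = sqrt(-144 + 6513) = sqrt(6369) ≈ 79.806)
W + t(28) = sqrt(6369) + sqrt(2)*sqrt(28) = sqrt(6369) + sqrt(2)*(2*sqrt(7)) = sqrt(6369) + 2*sqrt(14)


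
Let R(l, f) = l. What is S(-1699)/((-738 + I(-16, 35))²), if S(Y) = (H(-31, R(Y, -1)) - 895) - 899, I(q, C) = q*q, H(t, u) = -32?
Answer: -913/116162 ≈ -0.0078597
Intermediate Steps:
I(q, C) = q²
S(Y) = -1826 (S(Y) = (-32 - 895) - 899 = -927 - 899 = -1826)
S(-1699)/((-738 + I(-16, 35))²) = -1826/(-738 + (-16)²)² = -1826/(-738 + 256)² = -1826/((-482)²) = -1826/232324 = -1826*1/232324 = -913/116162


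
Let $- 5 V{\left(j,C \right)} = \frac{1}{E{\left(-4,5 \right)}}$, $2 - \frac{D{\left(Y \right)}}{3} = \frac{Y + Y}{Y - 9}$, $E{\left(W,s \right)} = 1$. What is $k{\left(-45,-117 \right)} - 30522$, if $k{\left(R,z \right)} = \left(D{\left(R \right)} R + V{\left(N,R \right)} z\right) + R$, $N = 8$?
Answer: $- \frac{152943}{5} \approx -30589.0$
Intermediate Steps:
$D{\left(Y \right)} = 6 - \frac{6 Y}{-9 + Y}$ ($D{\left(Y \right)} = 6 - 3 \frac{Y + Y}{Y - 9} = 6 - 3 \frac{2 Y}{-9 + Y} = 6 - \frac{6 Y}{-9 + Y}$)
$V{\left(j,C \right)} = - \frac{1}{5}$ ($V{\left(j,C \right)} = - \frac{1}{5 \cdot 1} = \left(- \frac{1}{5}\right) 1 = - \frac{1}{5}$)
$k{\left(R,z \right)} = R - \frac{z}{5} - \frac{54 R}{-9 + R}$ ($k{\left(R,z \right)} = \left(- \frac{54}{-9 + R} R - \frac{z}{5}\right) + R = \left(- \frac{54 R}{-9 + R} - \frac{z}{5}\right) + R = \left(- \frac{z}{5} - \frac{54 R}{-9 + R}\right) + R = R - \frac{z}{5} - \frac{54 R}{-9 + R}$)
$k{\left(-45,-117 \right)} - 30522 = \frac{\left(-270\right) \left(-45\right) + \left(-9 - 45\right) \left(\left(-1\right) \left(-117\right) + 5 \left(-45\right)\right)}{5 \left(-9 - 45\right)} - 30522 = \frac{12150 - 54 \left(117 - 225\right)}{5 \left(-54\right)} - 30522 = \frac{1}{5} \left(- \frac{1}{54}\right) \left(12150 - -5832\right) - 30522 = \frac{1}{5} \left(- \frac{1}{54}\right) \left(12150 + 5832\right) - 30522 = \frac{1}{5} \left(- \frac{1}{54}\right) 17982 - 30522 = - \frac{333}{5} - 30522 = - \frac{152943}{5}$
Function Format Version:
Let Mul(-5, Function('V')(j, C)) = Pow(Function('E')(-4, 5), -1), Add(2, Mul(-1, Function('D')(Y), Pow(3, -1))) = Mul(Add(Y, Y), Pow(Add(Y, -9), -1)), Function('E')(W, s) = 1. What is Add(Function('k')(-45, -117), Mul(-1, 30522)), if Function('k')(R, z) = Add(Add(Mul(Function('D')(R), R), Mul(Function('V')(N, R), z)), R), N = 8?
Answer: Rational(-152943, 5) ≈ -30589.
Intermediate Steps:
Function('D')(Y) = Add(6, Mul(-6, Y, Pow(Add(-9, Y), -1))) (Function('D')(Y) = Add(6, Mul(-3, Mul(Add(Y, Y), Pow(Add(Y, -9), -1)))) = Add(6, Mul(-3, Mul(Mul(2, Y), Pow(Add(-9, Y), -1)))) = Add(6, Mul(-3, Mul(2, Y, Pow(Add(-9, Y), -1)))) = Add(6, Mul(-6, Y, Pow(Add(-9, Y), -1))))
Function('V')(j, C) = Rational(-1, 5) (Function('V')(j, C) = Mul(Rational(-1, 5), Pow(1, -1)) = Mul(Rational(-1, 5), 1) = Rational(-1, 5))
Function('k')(R, z) = Add(R, Mul(Rational(-1, 5), z), Mul(-54, R, Pow(Add(-9, R), -1))) (Function('k')(R, z) = Add(Add(Mul(Mul(-54, Pow(Add(-9, R), -1)), R), Mul(Rational(-1, 5), z)), R) = Add(Add(Mul(-54, R, Pow(Add(-9, R), -1)), Mul(Rational(-1, 5), z)), R) = Add(Add(Mul(Rational(-1, 5), z), Mul(-54, R, Pow(Add(-9, R), -1))), R) = Add(R, Mul(Rational(-1, 5), z), Mul(-54, R, Pow(Add(-9, R), -1))))
Add(Function('k')(-45, -117), Mul(-1, 30522)) = Add(Mul(Rational(1, 5), Pow(Add(-9, -45), -1), Add(Mul(-270, -45), Mul(Add(-9, -45), Add(Mul(-1, -117), Mul(5, -45))))), Mul(-1, 30522)) = Add(Mul(Rational(1, 5), Pow(-54, -1), Add(12150, Mul(-54, Add(117, -225)))), -30522) = Add(Mul(Rational(1, 5), Rational(-1, 54), Add(12150, Mul(-54, -108))), -30522) = Add(Mul(Rational(1, 5), Rational(-1, 54), Add(12150, 5832)), -30522) = Add(Mul(Rational(1, 5), Rational(-1, 54), 17982), -30522) = Add(Rational(-333, 5), -30522) = Rational(-152943, 5)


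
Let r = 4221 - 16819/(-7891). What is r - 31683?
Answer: -216685823/7891 ≈ -27460.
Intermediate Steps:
r = 33324730/7891 (r = 4221 - 16819*(-1/7891) = 4221 + 16819/7891 = 33324730/7891 ≈ 4223.1)
r - 31683 = 33324730/7891 - 31683 = -216685823/7891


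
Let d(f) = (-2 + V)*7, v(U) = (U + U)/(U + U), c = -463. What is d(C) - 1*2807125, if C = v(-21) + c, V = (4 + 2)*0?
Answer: -2807139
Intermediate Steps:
v(U) = 1 (v(U) = (2*U)/((2*U)) = (2*U)*(1/(2*U)) = 1)
V = 0 (V = 6*0 = 0)
C = -462 (C = 1 - 463 = -462)
d(f) = -14 (d(f) = (-2 + 0)*7 = -2*7 = -14)
d(C) - 1*2807125 = -14 - 1*2807125 = -14 - 2807125 = -2807139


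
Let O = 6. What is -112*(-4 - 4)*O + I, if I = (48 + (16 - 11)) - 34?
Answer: 5395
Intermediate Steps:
I = 19 (I = (48 + 5) - 34 = 53 - 34 = 19)
-112*(-4 - 4)*O + I = -112*(-4 - 4)*6 + 19 = -(-896)*6 + 19 = -112*(-48) + 19 = 5376 + 19 = 5395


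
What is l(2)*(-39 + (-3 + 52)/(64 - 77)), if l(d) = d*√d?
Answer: -1112*√2/13 ≈ -120.97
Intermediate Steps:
l(d) = d^(3/2)
l(2)*(-39 + (-3 + 52)/(64 - 77)) = 2^(3/2)*(-39 + (-3 + 52)/(64 - 77)) = (2*√2)*(-39 + 49/(-13)) = (2*√2)*(-39 + 49*(-1/13)) = (2*√2)*(-39 - 49/13) = (2*√2)*(-556/13) = -1112*√2/13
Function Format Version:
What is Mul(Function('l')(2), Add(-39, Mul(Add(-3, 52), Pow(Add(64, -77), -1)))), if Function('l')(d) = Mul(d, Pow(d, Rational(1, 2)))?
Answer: Mul(Rational(-1112, 13), Pow(2, Rational(1, 2))) ≈ -120.97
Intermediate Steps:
Function('l')(d) = Pow(d, Rational(3, 2))
Mul(Function('l')(2), Add(-39, Mul(Add(-3, 52), Pow(Add(64, -77), -1)))) = Mul(Pow(2, Rational(3, 2)), Add(-39, Mul(Add(-3, 52), Pow(Add(64, -77), -1)))) = Mul(Mul(2, Pow(2, Rational(1, 2))), Add(-39, Mul(49, Pow(-13, -1)))) = Mul(Mul(2, Pow(2, Rational(1, 2))), Add(-39, Mul(49, Rational(-1, 13)))) = Mul(Mul(2, Pow(2, Rational(1, 2))), Add(-39, Rational(-49, 13))) = Mul(Mul(2, Pow(2, Rational(1, 2))), Rational(-556, 13)) = Mul(Rational(-1112, 13), Pow(2, Rational(1, 2)))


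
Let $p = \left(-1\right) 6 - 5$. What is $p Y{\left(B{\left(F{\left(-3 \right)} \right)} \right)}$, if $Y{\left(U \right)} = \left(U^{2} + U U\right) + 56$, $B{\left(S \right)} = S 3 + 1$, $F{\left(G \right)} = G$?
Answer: $-2024$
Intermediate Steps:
$B{\left(S \right)} = 1 + 3 S$ ($B{\left(S \right)} = 3 S + 1 = 1 + 3 S$)
$Y{\left(U \right)} = 56 + 2 U^{2}$ ($Y{\left(U \right)} = \left(U^{2} + U^{2}\right) + 56 = 2 U^{2} + 56 = 56 + 2 U^{2}$)
$p = -11$ ($p = -6 - 5 = -11$)
$p Y{\left(B{\left(F{\left(-3 \right)} \right)} \right)} = - 11 \left(56 + 2 \left(1 + 3 \left(-3\right)\right)^{2}\right) = - 11 \left(56 + 2 \left(1 - 9\right)^{2}\right) = - 11 \left(56 + 2 \left(-8\right)^{2}\right) = - 11 \left(56 + 2 \cdot 64\right) = - 11 \left(56 + 128\right) = \left(-11\right) 184 = -2024$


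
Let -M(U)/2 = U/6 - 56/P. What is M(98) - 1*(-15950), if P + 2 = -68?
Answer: 238736/15 ≈ 15916.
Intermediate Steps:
P = -70 (P = -2 - 68 = -70)
M(U) = -8/5 - U/3 (M(U) = -2*(U/6 - 56/(-70)) = -2*(U*(⅙) - 56*(-1/70)) = -2*(U/6 + ⅘) = -2*(⅘ + U/6) = -8/5 - U/3)
M(98) - 1*(-15950) = (-8/5 - ⅓*98) - 1*(-15950) = (-8/5 - 98/3) + 15950 = -514/15 + 15950 = 238736/15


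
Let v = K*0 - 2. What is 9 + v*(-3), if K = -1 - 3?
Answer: 15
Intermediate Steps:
K = -4
v = -2 (v = -4*0 - 2 = 0 - 2 = -2)
9 + v*(-3) = 9 - 2*(-3) = 9 + 6 = 15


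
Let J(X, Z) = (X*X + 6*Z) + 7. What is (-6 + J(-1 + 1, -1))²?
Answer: 25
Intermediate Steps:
J(X, Z) = 7 + X² + 6*Z (J(X, Z) = (X² + 6*Z) + 7 = 7 + X² + 6*Z)
(-6 + J(-1 + 1, -1))² = (-6 + (7 + (-1 + 1)² + 6*(-1)))² = (-6 + (7 + 0² - 6))² = (-6 + (7 + 0 - 6))² = (-6 + 1)² = (-5)² = 25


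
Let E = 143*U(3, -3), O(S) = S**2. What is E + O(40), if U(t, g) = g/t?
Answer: 1457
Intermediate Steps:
E = -143 (E = 143*(-3/3) = 143*(-3*1/3) = 143*(-1) = -143)
E + O(40) = -143 + 40**2 = -143 + 1600 = 1457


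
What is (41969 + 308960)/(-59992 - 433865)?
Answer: -350929/493857 ≈ -0.71059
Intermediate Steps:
(41969 + 308960)/(-59992 - 433865) = 350929/(-493857) = 350929*(-1/493857) = -350929/493857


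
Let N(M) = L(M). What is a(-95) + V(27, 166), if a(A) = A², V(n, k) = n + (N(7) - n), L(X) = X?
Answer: 9032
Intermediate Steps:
N(M) = M
V(n, k) = 7 (V(n, k) = n + (7 - n) = 7)
a(-95) + V(27, 166) = (-95)² + 7 = 9025 + 7 = 9032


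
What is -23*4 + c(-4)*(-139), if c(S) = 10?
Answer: -1482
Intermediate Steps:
-23*4 + c(-4)*(-139) = -23*4 + 10*(-139) = -92 - 1390 = -1482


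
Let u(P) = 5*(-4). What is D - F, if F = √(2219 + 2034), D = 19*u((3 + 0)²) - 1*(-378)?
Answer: -2 - √4253 ≈ -67.215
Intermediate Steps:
u(P) = -20
D = -2 (D = 19*(-20) - 1*(-378) = -380 + 378 = -2)
F = √4253 ≈ 65.215
D - F = -2 - √4253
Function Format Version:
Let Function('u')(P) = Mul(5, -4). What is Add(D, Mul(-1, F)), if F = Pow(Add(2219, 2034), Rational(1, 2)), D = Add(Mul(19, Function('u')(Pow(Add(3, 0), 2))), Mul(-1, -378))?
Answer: Add(-2, Mul(-1, Pow(4253, Rational(1, 2)))) ≈ -67.215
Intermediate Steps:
Function('u')(P) = -20
D = -2 (D = Add(Mul(19, -20), Mul(-1, -378)) = Add(-380, 378) = -2)
F = Pow(4253, Rational(1, 2)) ≈ 65.215
Add(D, Mul(-1, F)) = Add(-2, Mul(-1, Pow(4253, Rational(1, 2))))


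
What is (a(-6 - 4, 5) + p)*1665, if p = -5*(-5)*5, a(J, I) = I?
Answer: 216450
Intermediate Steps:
p = 125 (p = 25*5 = 125)
(a(-6 - 4, 5) + p)*1665 = (5 + 125)*1665 = 130*1665 = 216450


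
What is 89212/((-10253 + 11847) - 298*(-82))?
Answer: 44606/13015 ≈ 3.4273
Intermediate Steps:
89212/((-10253 + 11847) - 298*(-82)) = 89212/(1594 + 24436) = 89212/26030 = 89212*(1/26030) = 44606/13015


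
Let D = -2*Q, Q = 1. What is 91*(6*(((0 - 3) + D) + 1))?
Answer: -2184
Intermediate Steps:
D = -2 (D = -2*1 = -2)
91*(6*(((0 - 3) + D) + 1)) = 91*(6*(((0 - 3) - 2) + 1)) = 91*(6*((-3 - 2) + 1)) = 91*(6*(-5 + 1)) = 91*(6*(-4)) = 91*(-24) = -2184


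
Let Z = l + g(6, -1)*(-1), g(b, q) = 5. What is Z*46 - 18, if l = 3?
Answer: -110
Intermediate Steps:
Z = -2 (Z = 3 + 5*(-1) = 3 - 5 = -2)
Z*46 - 18 = -2*46 - 18 = -92 - 18 = -110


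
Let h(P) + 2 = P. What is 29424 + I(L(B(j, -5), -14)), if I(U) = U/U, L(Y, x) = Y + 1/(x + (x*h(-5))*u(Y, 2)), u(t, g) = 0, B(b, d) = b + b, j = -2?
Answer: 29425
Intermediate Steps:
B(b, d) = 2*b
h(P) = -2 + P
L(Y, x) = Y + 1/x (L(Y, x) = Y + 1/(x + (x*(-2 - 5))*0) = Y + 1/(x + (x*(-7))*0) = Y + 1/(x - 7*x*0) = Y + 1/(x + 0) = Y + 1/x)
I(U) = 1
29424 + I(L(B(j, -5), -14)) = 29424 + 1 = 29425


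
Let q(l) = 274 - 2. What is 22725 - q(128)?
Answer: 22453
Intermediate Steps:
q(l) = 272
22725 - q(128) = 22725 - 1*272 = 22725 - 272 = 22453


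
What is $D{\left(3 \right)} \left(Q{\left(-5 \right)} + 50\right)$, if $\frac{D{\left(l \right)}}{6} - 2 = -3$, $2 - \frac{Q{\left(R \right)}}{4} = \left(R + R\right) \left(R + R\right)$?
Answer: $2052$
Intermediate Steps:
$Q{\left(R \right)} = 8 - 16 R^{2}$ ($Q{\left(R \right)} = 8 - 4 \left(R + R\right) \left(R + R\right) = 8 - 4 \cdot 2 R 2 R = 8 - 4 \cdot 4 R^{2} = 8 - 16 R^{2}$)
$D{\left(l \right)} = -6$ ($D{\left(l \right)} = 12 + 6 \left(-3\right) = 12 - 18 = -6$)
$D{\left(3 \right)} \left(Q{\left(-5 \right)} + 50\right) = - 6 \left(\left(8 - 16 \left(-5\right)^{2}\right) + 50\right) = - 6 \left(\left(8 - 400\right) + 50\right) = - 6 \left(-392 + 50\right) = \left(-6\right) \left(-342\right) = 2052$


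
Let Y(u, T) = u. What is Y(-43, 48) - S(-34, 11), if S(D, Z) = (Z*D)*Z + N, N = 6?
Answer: 4065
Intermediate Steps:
S(D, Z) = 6 + D*Z² (S(D, Z) = (Z*D)*Z + 6 = (D*Z)*Z + 6 = D*Z² + 6 = 6 + D*Z²)
Y(-43, 48) - S(-34, 11) = -43 - (6 - 34*11²) = -43 - (6 - 34*121) = -43 - (6 - 4114) = -43 - 1*(-4108) = -43 + 4108 = 4065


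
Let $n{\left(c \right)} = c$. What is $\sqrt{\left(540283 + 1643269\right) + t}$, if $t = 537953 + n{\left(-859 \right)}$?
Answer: $51 \sqrt{1046} \approx 1649.4$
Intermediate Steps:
$t = 537094$ ($t = 537953 - 859 = 537094$)
$\sqrt{\left(540283 + 1643269\right) + t} = \sqrt{\left(540283 + 1643269\right) + 537094} = \sqrt{2183552 + 537094} = \sqrt{2720646} = 51 \sqrt{1046}$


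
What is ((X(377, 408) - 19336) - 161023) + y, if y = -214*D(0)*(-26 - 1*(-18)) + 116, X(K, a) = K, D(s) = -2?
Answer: -183290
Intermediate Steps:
y = -3308 (y = -(-428)*(-26 - 1*(-18)) + 116 = -(-428)*(-26 + 18) + 116 = -(-428)*(-8) + 116 = -214*16 + 116 = -3424 + 116 = -3308)
((X(377, 408) - 19336) - 161023) + y = ((377 - 19336) - 161023) - 3308 = (-18959 - 161023) - 3308 = -179982 - 3308 = -183290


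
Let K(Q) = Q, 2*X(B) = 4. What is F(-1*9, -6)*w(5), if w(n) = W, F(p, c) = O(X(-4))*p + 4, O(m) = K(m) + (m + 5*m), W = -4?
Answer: 488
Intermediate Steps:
X(B) = 2 (X(B) = (1/2)*4 = 2)
O(m) = 7*m (O(m) = m + (m + 5*m) = m + 6*m = 7*m)
F(p, c) = 4 + 14*p (F(p, c) = (7*2)*p + 4 = 14*p + 4 = 4 + 14*p)
w(n) = -4
F(-1*9, -6)*w(5) = (4 + 14*(-1*9))*(-4) = (4 + 14*(-9))*(-4) = (4 - 126)*(-4) = -122*(-4) = 488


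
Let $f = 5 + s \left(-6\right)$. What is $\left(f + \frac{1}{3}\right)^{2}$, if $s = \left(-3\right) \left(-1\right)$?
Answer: $\frac{1444}{9} \approx 160.44$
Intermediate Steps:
$s = 3$
$f = -13$ ($f = 5 + 3 \left(-6\right) = 5 - 18 = -13$)
$\left(f + \frac{1}{3}\right)^{2} = \left(-13 + \frac{1}{3}\right)^{2} = \left(- \frac{38}{3}\right)^{2} = \frac{1444}{9}$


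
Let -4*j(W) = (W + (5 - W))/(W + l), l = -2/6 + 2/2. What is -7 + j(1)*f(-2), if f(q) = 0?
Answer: -7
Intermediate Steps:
l = ⅔ (l = -2*⅙ + 2*(½) = -⅓ + 1 = ⅔ ≈ 0.66667)
j(W) = -5/(4*(⅔ + W)) (j(W) = -(W + (5 - W))/(4*(W + ⅔)) = -5/(4*(⅔ + W)))
-7 + j(1)*f(-2) = -7 - 15/(8 + 12*1)*0 = -7 - 15/(8 + 12)*0 = -7 - 15/20*0 = -7 - 15*1/20*0 = -7 - ¾*0 = -7 + 0 = -7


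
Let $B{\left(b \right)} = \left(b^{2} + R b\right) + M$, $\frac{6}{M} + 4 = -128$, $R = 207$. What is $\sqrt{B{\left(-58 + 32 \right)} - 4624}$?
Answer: $\frac{7 i \sqrt{92158}}{22} \approx 96.592 i$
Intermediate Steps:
$M = - \frac{1}{22}$ ($M = \frac{6}{-4 - 128} = \frac{6}{-132} = 6 \left(- \frac{1}{132}\right) = - \frac{1}{22} \approx -0.045455$)
$B{\left(b \right)} = - \frac{1}{22} + b^{2} + 207 b$ ($B{\left(b \right)} = \left(b^{2} + 207 b\right) - \frac{1}{22} = - \frac{1}{22} + b^{2} + 207 b$)
$\sqrt{B{\left(-58 + 32 \right)} - 4624} = \sqrt{\left(- \frac{1}{22} + \left(-58 + 32\right)^{2} + 207 \left(-58 + 32\right)\right) - 4624} = \sqrt{\left(- \frac{1}{22} + \left(-26\right)^{2} + 207 \left(-26\right)\right) - 4624} = \sqrt{\left(- \frac{1}{22} + 676 - 5382\right) - 4624} = \sqrt{- \frac{103533}{22} - 4624} = \sqrt{- \frac{205261}{22}} = \frac{7 i \sqrt{92158}}{22}$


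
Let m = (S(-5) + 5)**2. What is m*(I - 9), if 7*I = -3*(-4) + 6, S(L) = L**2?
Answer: -40500/7 ≈ -5785.7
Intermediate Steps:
m = 900 (m = ((-5)**2 + 5)**2 = (25 + 5)**2 = 30**2 = 900)
I = 18/7 (I = (-3*(-4) + 6)/7 = (12 + 6)/7 = (1/7)*18 = 18/7 ≈ 2.5714)
m*(I - 9) = 900*(18/7 - 9) = 900*(-45/7) = -40500/7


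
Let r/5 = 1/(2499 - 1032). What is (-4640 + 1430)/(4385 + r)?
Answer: -470907/643280 ≈ -0.73204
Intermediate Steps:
r = 5/1467 (r = 5/(2499 - 1032) = 5/1467 ≈ 0.0034083)
(-4640 + 1430)/(4385 + r) = (-4640 + 1430)/(4385 + 5/1467) = -3210/6432800/1467 = -3210*1467/6432800 = -470907/643280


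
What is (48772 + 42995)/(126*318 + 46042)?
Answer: 91767/86110 ≈ 1.0657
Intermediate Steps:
(48772 + 42995)/(126*318 + 46042) = 91767/(40068 + 46042) = 91767/86110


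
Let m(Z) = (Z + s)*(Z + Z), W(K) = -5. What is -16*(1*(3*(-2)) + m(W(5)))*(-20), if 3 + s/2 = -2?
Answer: 46080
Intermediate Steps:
s = -10 (s = -6 + 2*(-2) = -6 - 4 = -10)
m(Z) = 2*Z*(-10 + Z) (m(Z) = (Z - 10)*(Z + Z) = (-10 + Z)*(2*Z) = 2*Z*(-10 + Z))
-16*(1*(3*(-2)) + m(W(5)))*(-20) = -16*(1*(3*(-2)) + 2*(-5)*(-10 - 5))*(-20) = -16*(1*(-6) + 2*(-5)*(-15))*(-20) = -16*(-6 + 150)*(-20) = -16*144*(-20) = -2304*(-20) = 46080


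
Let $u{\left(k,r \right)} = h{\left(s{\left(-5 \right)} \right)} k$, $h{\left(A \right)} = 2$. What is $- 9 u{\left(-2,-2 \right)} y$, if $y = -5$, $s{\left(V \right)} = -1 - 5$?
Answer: $-180$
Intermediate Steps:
$s{\left(V \right)} = -6$ ($s{\left(V \right)} = -1 - 5 = -6$)
$u{\left(k,r \right)} = 2 k$
$- 9 u{\left(-2,-2 \right)} y = - 9 \cdot 2 \left(-2\right) \left(-5\right) = \left(-9\right) \left(-4\right) \left(-5\right) = 36 \left(-5\right) = -180$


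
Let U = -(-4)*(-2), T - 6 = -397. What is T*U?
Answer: 3128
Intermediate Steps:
T = -391 (T = 6 - 397 = -391)
U = -8 (U = -1*8 = -8)
T*U = -391*(-8) = 3128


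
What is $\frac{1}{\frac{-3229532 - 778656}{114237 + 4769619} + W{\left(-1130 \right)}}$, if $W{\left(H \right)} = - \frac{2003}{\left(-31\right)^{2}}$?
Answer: $- \frac{1173346404}{3408558059} \approx -0.34424$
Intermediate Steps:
$W{\left(H \right)} = - \frac{2003}{961}$
$\frac{1}{\frac{-3229532 - 778656}{114237 + 4769619} + W{\left(-1130 \right)}} = \frac{1}{\frac{-3229532 - 778656}{114237 + 4769619} - \frac{2003}{961}} = \frac{1}{- \frac{4008188}{4883856} - \frac{2003}{961}} = \frac{1}{\left(-4008188\right) \frac{1}{4883856} - \frac{2003}{961}} = \frac{1}{- \frac{1002047}{1220964} - \frac{2003}{961}} = \frac{1}{- \frac{3408558059}{1173346404}} = - \frac{1173346404}{3408558059}$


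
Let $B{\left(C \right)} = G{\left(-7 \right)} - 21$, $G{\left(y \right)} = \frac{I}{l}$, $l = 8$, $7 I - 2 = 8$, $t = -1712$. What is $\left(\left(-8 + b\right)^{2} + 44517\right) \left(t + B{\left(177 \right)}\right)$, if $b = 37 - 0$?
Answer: $- \frac{1100362401}{14} \approx -7.8597 \cdot 10^{7}$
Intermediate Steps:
$I = \frac{10}{7}$ ($I = \frac{2}{7} + \frac{1}{7} \cdot 8 = \frac{2}{7} + \frac{8}{7} = \frac{10}{7} \approx 1.4286$)
$b = 37$ ($b = 37 + 0 = 37$)
$G{\left(y \right)} = \frac{5}{28}$ ($G{\left(y \right)} = \frac{10}{7 \cdot 8} = \frac{10}{7} \cdot \frac{1}{8} = \frac{5}{28}$)
$B{\left(C \right)} = - \frac{583}{28}$ ($B{\left(C \right)} = \frac{5}{28} - 21 = - \frac{583}{28}$)
$\left(\left(-8 + b\right)^{2} + 44517\right) \left(t + B{\left(177 \right)}\right) = \left(\left(-8 + 37\right)^{2} + 44517\right) \left(-1712 - \frac{583}{28}\right) = \left(29^{2} + 44517\right) \left(- \frac{48519}{28}\right) = \left(841 + 44517\right) \left(- \frac{48519}{28}\right) = 45358 \left(- \frac{48519}{28}\right) = - \frac{1100362401}{14}$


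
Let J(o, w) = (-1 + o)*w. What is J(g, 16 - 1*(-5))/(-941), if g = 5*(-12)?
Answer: 1281/941 ≈ 1.3613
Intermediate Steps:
g = -60
J(o, w) = w*(-1 + o)
J(g, 16 - 1*(-5))/(-941) = ((16 - 1*(-5))*(-1 - 60))/(-941) = ((16 + 5)*(-61))*(-1/941) = (21*(-61))*(-1/941) = -1281*(-1/941) = 1281/941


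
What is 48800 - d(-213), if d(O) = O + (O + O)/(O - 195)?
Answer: 3332813/68 ≈ 49012.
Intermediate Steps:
d(O) = O + 2*O/(-195 + O) (d(O) = O + (2*O)/(-195 + O) = O + 2*O/(-195 + O))
48800 - d(-213) = 48800 - (-213)*(-193 - 213)/(-195 - 213) = 48800 - (-213)*(-406)/(-408) = 48800 - (-213)*(-1)*(-406)/408 = 48800 - 1*(-14413/68) = 48800 + 14413/68 = 3332813/68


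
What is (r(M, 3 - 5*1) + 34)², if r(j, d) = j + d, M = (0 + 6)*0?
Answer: 1024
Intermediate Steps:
M = 0 (M = 6*0 = 0)
r(j, d) = d + j
(r(M, 3 - 5*1) + 34)² = (((3 - 5*1) + 0) + 34)² = (((3 - 5) + 0) + 34)² = ((-2 + 0) + 34)² = (-2 + 34)² = 32² = 1024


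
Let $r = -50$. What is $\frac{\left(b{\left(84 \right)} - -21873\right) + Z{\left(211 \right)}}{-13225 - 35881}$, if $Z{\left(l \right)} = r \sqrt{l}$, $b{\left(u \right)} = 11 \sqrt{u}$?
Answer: $- \frac{21873}{49106} - \frac{11 \sqrt{21}}{24553} + \frac{25 \sqrt{211}}{24553} \approx -0.43269$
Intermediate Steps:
$Z{\left(l \right)} = - 50 \sqrt{l}$
$\frac{\left(b{\left(84 \right)} - -21873\right) + Z{\left(211 \right)}}{-13225 - 35881} = \frac{\left(11 \sqrt{84} - -21873\right) - 50 \sqrt{211}}{-13225 - 35881} = \frac{\left(11 \cdot 2 \sqrt{21} + 21873\right) - 50 \sqrt{211}}{-49106} = \left(\left(22 \sqrt{21} + 21873\right) - 50 \sqrt{211}\right) \left(- \frac{1}{49106}\right) = \left(\left(21873 + 22 \sqrt{21}\right) - 50 \sqrt{211}\right) \left(- \frac{1}{49106}\right) = \left(21873 - 50 \sqrt{211} + 22 \sqrt{21}\right) \left(- \frac{1}{49106}\right) = - \frac{21873}{49106} - \frac{11 \sqrt{21}}{24553} + \frac{25 \sqrt{211}}{24553}$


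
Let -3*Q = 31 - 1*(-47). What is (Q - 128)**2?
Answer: 23716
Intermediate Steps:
Q = -26 (Q = -(31 - 1*(-47))/3 = -(31 + 47)/3 = -1/3*78 = -26)
(Q - 128)**2 = (-26 - 128)**2 = (-154)**2 = 23716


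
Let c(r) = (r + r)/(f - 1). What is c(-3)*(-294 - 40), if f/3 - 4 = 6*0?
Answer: 2004/11 ≈ 182.18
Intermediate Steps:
f = 12 (f = 12 + 3*(6*0) = 12 + 3*0 = 12 + 0 = 12)
c(r) = 2*r/11 (c(r) = (r + r)/(12 - 1) = (2*r)/11 = (2*r)*(1/11) = 2*r/11)
c(-3)*(-294 - 40) = ((2/11)*(-3))*(-294 - 40) = -6/11*(-334) = 2004/11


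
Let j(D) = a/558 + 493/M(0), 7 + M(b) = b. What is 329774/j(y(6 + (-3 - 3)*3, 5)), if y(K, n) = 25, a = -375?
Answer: -429365748/92573 ≈ -4638.1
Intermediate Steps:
M(b) = -7 + b
j(D) = -92573/1302 (j(D) = -375/558 + 493/(-7 + 0) = -375*1/558 + 493/(-7) = -125/186 + 493*(-1/7) = -125/186 - 493/7 = -92573/1302)
329774/j(y(6 + (-3 - 3)*3, 5)) = 329774/(-92573/1302) = 329774*(-1302/92573) = -429365748/92573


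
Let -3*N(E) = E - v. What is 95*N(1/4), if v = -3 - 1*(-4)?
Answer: 95/4 ≈ 23.750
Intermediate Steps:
v = 1 (v = -3 + 4 = 1)
N(E) = 1/3 - E/3 (N(E) = -(E - 1*1)/3 = -(E - 1)/3 = -(-1 + E)/3 = 1/3 - E/3)
95*N(1/4) = 95*(1/3 - 1/3/4) = 95*(1/3 - 1/3*1/4) = 95*(1/3 - 1/12) = 95*(1/4) = 95/4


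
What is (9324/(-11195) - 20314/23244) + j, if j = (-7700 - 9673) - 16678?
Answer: -4430539453933/130108290 ≈ -34053.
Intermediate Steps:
j = -34051 (j = -17373 - 16678 = -34051)
(9324/(-11195) - 20314/23244) + j = (9324/(-11195) - 20314/23244) - 34051 = (9324*(-1/11195) - 20314*1/23244) - 34051 = (-9324/11195 - 10157/11622) - 34051 = -222071143/130108290 - 34051 = -4430539453933/130108290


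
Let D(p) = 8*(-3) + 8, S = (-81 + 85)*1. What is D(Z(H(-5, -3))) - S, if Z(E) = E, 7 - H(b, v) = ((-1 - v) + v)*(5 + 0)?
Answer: -20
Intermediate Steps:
H(b, v) = 12 (H(b, v) = 7 - ((-1 - v) + v)*(5 + 0) = 7 - (-1)*5 = 7 - 1*(-5) = 7 + 5 = 12)
S = 4 (S = 4*1 = 4)
D(p) = -16 (D(p) = -24 + 8 = -16)
D(Z(H(-5, -3))) - S = -16 - 1*4 = -16 - 4 = -20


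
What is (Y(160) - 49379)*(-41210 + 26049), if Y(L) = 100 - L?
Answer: 749544679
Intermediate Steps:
(Y(160) - 49379)*(-41210 + 26049) = ((100 - 1*160) - 49379)*(-41210 + 26049) = ((100 - 160) - 49379)*(-15161) = (-60 - 49379)*(-15161) = -49439*(-15161) = 749544679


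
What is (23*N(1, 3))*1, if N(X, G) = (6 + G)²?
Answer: 1863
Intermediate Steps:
(23*N(1, 3))*1 = (23*(6 + 3)²)*1 = (23*9²)*1 = (23*81)*1 = 1863*1 = 1863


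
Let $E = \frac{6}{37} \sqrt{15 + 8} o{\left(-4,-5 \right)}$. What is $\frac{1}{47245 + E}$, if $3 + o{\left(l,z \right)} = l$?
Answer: $\frac{64678405}{3055731203653} + \frac{1554 \sqrt{23}}{3055731203653} \approx 2.1169 \cdot 10^{-5}$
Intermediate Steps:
$o{\left(l,z \right)} = -3 + l$
$E = - \frac{42 \sqrt{23}}{37}$ ($E = \frac{6}{37} \sqrt{15 + 8} \left(-3 - 4\right) = 6 \cdot \frac{1}{37} \sqrt{23} \left(-7\right) = \frac{6 \sqrt{23}}{37} \left(-7\right) = - \frac{42 \sqrt{23}}{37} \approx -5.4439$)
$\frac{1}{47245 + E} = \frac{1}{47245 - \frac{42 \sqrt{23}}{37}}$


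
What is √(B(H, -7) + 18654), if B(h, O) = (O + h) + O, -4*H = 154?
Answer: √74406/2 ≈ 136.39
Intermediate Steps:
H = -77/2 (H = -¼*154 = -77/2 ≈ -38.500)
B(h, O) = h + 2*O
√(B(H, -7) + 18654) = √((-77/2 + 2*(-7)) + 18654) = √((-77/2 - 14) + 18654) = √(-105/2 + 18654) = √(37203/2) = √74406/2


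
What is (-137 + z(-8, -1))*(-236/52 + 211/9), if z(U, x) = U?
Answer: -320740/117 ≈ -2741.4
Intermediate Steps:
(-137 + z(-8, -1))*(-236/52 + 211/9) = (-137 - 8)*(-236/52 + 211/9) = -145*(-236*1/52 + 211*(⅑)) = -145*(-59/13 + 211/9) = -145*2212/117 = -320740/117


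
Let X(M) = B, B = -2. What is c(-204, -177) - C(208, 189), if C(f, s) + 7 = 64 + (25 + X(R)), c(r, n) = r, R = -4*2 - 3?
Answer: -284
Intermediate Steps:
R = -11 (R = -8 - 3 = -11)
X(M) = -2
C(f, s) = 80 (C(f, s) = -7 + (64 + (25 - 2)) = -7 + (64 + 23) = -7 + 87 = 80)
c(-204, -177) - C(208, 189) = -204 - 1*80 = -204 - 80 = -284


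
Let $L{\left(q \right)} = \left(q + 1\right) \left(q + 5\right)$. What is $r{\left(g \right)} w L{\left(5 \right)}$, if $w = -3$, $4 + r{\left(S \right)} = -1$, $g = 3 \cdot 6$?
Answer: $900$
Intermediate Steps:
$g = 18$
$r{\left(S \right)} = -5$ ($r{\left(S \right)} = -4 - 1 = -5$)
$L{\left(q \right)} = \left(1 + q\right) \left(5 + q\right)$
$r{\left(g \right)} w L{\left(5 \right)} = \left(-5\right) \left(-3\right) \left(5 + 5^{2} + 6 \cdot 5\right) = 15 \left(5 + 25 + 30\right) = 15 \cdot 60 = 900$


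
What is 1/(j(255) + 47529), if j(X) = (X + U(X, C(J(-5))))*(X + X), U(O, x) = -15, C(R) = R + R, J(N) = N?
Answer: 1/169929 ≈ 5.8848e-6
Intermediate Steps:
C(R) = 2*R
j(X) = 2*X*(-15 + X) (j(X) = (X - 15)*(X + X) = (-15 + X)*(2*X) = 2*X*(-15 + X))
1/(j(255) + 47529) = 1/(2*255*(-15 + 255) + 47529) = 1/(2*255*240 + 47529) = 1/(122400 + 47529) = 1/169929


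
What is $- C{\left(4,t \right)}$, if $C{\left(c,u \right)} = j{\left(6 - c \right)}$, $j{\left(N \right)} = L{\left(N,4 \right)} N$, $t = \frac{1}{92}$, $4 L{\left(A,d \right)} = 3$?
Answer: $- \frac{3}{2} \approx -1.5$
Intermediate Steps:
$L{\left(A,d \right)} = \frac{3}{4}$ ($L{\left(A,d \right)} = \frac{1}{4} \cdot 3 = \frac{3}{4}$)
$t = \frac{1}{92} \approx 0.01087$
$j{\left(N \right)} = \frac{3 N}{4}$
$C{\left(c,u \right)} = \frac{9}{2} - \frac{3 c}{4}$ ($C{\left(c,u \right)} = \frac{3 \left(6 - c\right)}{4} = \frac{9}{2} - \frac{3 c}{4}$)
$- C{\left(4,t \right)} = - (\frac{9}{2} - 3) = \left(-1\right) \frac{3}{2} = - \frac{3}{2}$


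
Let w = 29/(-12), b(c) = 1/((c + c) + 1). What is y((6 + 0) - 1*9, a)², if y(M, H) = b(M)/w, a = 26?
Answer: 144/21025 ≈ 0.0068490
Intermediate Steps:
b(c) = 1/(1 + 2*c) (b(c) = 1/(2*c + 1) = 1/(1 + 2*c))
w = -29/12 (w = 29*(-1/12) = -29/12 ≈ -2.4167)
y(M, H) = -12/(29*(1 + 2*M)) (y(M, H) = 1/((1 + 2*M)*(-29/12)) = -12/29/(1 + 2*M) = -12/(29*(1 + 2*M)))
y((6 + 0) - 1*9, a)² = (-12/(29 + 58*((6 + 0) - 1*9)))² = (-12/(29 + 58*(6 - 9)))² = (-12/(29 + 58*(-3)))² = (-12/(29 - 174))² = (-12/(-145))² = (-12*(-1/145))² = (12/145)² = 144/21025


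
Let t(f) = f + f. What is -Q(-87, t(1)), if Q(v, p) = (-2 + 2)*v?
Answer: 0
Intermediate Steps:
t(f) = 2*f
Q(v, p) = 0 (Q(v, p) = 0*v = 0)
-Q(-87, t(1)) = -1*0 = 0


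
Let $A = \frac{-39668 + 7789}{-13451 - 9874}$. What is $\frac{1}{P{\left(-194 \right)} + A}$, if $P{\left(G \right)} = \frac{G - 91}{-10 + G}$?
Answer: $\frac{1586100}{4383647} \approx 0.36182$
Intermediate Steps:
$A = \frac{31879}{23325}$ ($A = - \frac{31879}{-23325} = \left(-31879\right) \left(- \frac{1}{23325}\right) = \frac{31879}{23325} \approx 1.3667$)
$P{\left(G \right)} = \frac{-91 + G}{-10 + G}$
$\frac{1}{P{\left(-194 \right)} + A} = \frac{1}{\frac{-91 - 194}{-10 - 194} + \frac{31879}{23325}} = \frac{1}{\frac{1}{-204} \left(-285\right) + \frac{31879}{23325}} = \frac{1}{\left(- \frac{1}{204}\right) \left(-285\right) + \frac{31879}{23325}} = \frac{1}{\frac{95}{68} + \frac{31879}{23325}} = \frac{1}{\frac{4383647}{1586100}} = \frac{1586100}{4383647}$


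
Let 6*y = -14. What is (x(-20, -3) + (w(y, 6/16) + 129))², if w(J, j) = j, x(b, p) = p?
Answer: 1022121/64 ≈ 15971.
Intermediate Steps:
y = -7/3 (y = (⅙)*(-14) = -7/3 ≈ -2.3333)
(x(-20, -3) + (w(y, 6/16) + 129))² = (-3 + (6/16 + 129))² = (-3 + (6*(1/16) + 129))² = (-3 + (3/8 + 129))² = (-3 + 1035/8)² = (1011/8)² = 1022121/64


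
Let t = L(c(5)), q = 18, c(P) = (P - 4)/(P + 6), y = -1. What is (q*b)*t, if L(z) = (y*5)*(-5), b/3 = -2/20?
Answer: -135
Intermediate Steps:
b = -3/10 (b = 3*(-2/20) = 3*(-2*1/20) = 3*(-⅒) = -3/10 ≈ -0.30000)
c(P) = (-4 + P)/(6 + P)
L(z) = 25 (L(z) = -1*5*(-5) = -5*(-5) = 25)
t = 25
(q*b)*t = (18*(-3/10))*25 = -27/5*25 = -135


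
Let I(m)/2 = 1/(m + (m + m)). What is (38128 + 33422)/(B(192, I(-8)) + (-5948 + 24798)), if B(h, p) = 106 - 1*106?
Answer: 1431/377 ≈ 3.7958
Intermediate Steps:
I(m) = 2/(3*m) (I(m) = 2/(m + (m + m)) = 2/(m + 2*m) = 2/((3*m)) = 2*(1/(3*m)) = 2/(3*m))
B(h, p) = 0 (B(h, p) = 106 - 106 = 0)
(38128 + 33422)/(B(192, I(-8)) + (-5948 + 24798)) = (38128 + 33422)/(0 + (-5948 + 24798)) = 71550/(0 + 18850) = 71550/18850 = 71550*(1/18850) = 1431/377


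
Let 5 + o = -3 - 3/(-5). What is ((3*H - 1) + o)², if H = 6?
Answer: 2304/25 ≈ 92.160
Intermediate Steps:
o = -37/5 (o = -5 + (-3 - 3/(-5)) = -5 + (-3 - ⅕*(-3)) = -5 + (-3 + ⅗) = -5 - 12/5 = -37/5 ≈ -7.4000)
((3*H - 1) + o)² = ((3*6 - 1) - 37/5)² = ((18 - 1) - 37/5)² = (17 - 37/5)² = (48/5)² = 2304/25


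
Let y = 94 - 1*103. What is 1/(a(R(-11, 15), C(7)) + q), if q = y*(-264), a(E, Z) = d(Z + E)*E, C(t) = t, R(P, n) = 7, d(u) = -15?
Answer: 1/2271 ≈ 0.00044033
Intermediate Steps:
y = -9 (y = 94 - 103 = -9)
a(E, Z) = -15*E
q = 2376 (q = -9*(-264) = 2376)
1/(a(R(-11, 15), C(7)) + q) = 1/(-15*7 + 2376) = 1/(-105 + 2376) = 1/2271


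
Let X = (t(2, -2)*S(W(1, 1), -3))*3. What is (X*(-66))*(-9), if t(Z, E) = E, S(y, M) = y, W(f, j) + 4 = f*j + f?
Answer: 7128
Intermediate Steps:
W(f, j) = -4 + f + f*j (W(f, j) = -4 + (f*j + f) = -4 + (f + f*j) = -4 + f + f*j)
X = 12 (X = -2*(-4 + 1 + 1*1)*3 = -2*(-4 + 1 + 1)*3 = -2*(-2)*3 = 4*3 = 12)
(X*(-66))*(-9) = (12*(-66))*(-9) = -792*(-9) = 7128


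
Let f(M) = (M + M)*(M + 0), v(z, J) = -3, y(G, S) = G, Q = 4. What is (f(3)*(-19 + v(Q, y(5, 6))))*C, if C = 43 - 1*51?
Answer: 3168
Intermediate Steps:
f(M) = 2*M**2 (f(M) = (2*M)*M = 2*M**2)
C = -8 (C = 43 - 51 = -8)
(f(3)*(-19 + v(Q, y(5, 6))))*C = ((2*3**2)*(-19 - 3))*(-8) = ((2*9)*(-22))*(-8) = (18*(-22))*(-8) = -396*(-8) = 3168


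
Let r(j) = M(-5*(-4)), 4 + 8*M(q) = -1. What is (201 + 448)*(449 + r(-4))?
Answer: 2327963/8 ≈ 2.9100e+5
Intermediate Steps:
M(q) = -5/8 (M(q) = -½ + (⅛)*(-1) = -½ - ⅛ = -5/8)
r(j) = -5/8
(201 + 448)*(449 + r(-4)) = (201 + 448)*(449 - 5/8) = 649*(3587/8) = 2327963/8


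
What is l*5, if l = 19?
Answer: 95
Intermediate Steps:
l*5 = 19*5 = 95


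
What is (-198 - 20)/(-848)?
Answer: 109/424 ≈ 0.25708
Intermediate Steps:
(-198 - 20)/(-848) = -218*(-1/848) = 109/424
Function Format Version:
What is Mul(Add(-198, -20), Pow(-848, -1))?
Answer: Rational(109, 424) ≈ 0.25708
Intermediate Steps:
Mul(Add(-198, -20), Pow(-848, -1)) = Mul(-218, Rational(-1, 848)) = Rational(109, 424)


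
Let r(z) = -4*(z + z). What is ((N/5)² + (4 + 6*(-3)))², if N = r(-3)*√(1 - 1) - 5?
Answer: 169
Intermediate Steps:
r(z) = -8*z
N = -5 (N = (-8*(-3))*√(1 - 1) - 5 = 24*√0 - 5 = 24*0 - 5 = 0 - 5 = -5)
((N/5)² + (4 + 6*(-3)))² = ((-5/5)² + (4 + 6*(-3)))² = ((-5*⅕)² + (4 - 18))² = ((-1)² - 14)² = (1 - 14)² = (-13)² = 169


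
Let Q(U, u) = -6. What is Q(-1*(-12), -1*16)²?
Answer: 36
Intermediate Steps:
Q(-1*(-12), -1*16)² = (-6)² = 36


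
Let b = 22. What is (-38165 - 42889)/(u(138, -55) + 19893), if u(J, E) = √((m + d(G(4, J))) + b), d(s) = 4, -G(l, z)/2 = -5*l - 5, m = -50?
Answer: -537469074/131910491 + 54036*I*√6/131910491 ≈ -4.0745 + 0.0010034*I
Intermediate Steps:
G(l, z) = 10 + 10*l (G(l, z) = -2*(-5*l - 5) = -2*(-5 - 5*l) = 10 + 10*l)
u(J, E) = 2*I*√6 (u(J, E) = √((-50 + 4) + 22) = √(-46 + 22) = √(-24) = 2*I*√6)
(-38165 - 42889)/(u(138, -55) + 19893) = (-38165 - 42889)/(2*I*√6 + 19893) = -81054/(19893 + 2*I*√6)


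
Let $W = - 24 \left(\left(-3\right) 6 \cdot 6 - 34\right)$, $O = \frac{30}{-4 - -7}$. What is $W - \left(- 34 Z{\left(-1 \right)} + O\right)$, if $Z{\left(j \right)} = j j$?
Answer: $3432$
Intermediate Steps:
$O = 10$ ($O = \frac{30}{-4 + 7} = \frac{30}{3} = 30 \cdot \frac{1}{3} = 10$)
$Z{\left(j \right)} = j^{2}$
$W = 3408$ ($W = - 24 \left(\left(-18\right) 6 - 34\right) = - 24 \left(-108 - 34\right) = \left(-24\right) \left(-142\right) = 3408$)
$W - \left(- 34 Z{\left(-1 \right)} + O\right) = 3408 - \left(- 34 \left(-1\right)^{2} + 10\right) = 3408 - \left(\left(-34\right) 1 + 10\right) = 3408 - \left(-34 + 10\right) = 3408 - -24 = 3408 + 24 = 3432$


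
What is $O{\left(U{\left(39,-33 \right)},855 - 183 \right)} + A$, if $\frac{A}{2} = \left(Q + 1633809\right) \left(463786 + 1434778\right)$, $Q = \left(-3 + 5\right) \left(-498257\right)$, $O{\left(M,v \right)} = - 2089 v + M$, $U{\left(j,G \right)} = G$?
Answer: $2419889284919$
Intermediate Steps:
$O{\left(M,v \right)} = M - 2089 v$
$Q = -996514$ ($Q = 2 \left(-498257\right) = -996514$)
$A = 2419890688760$ ($A = 2 \left(-996514 + 1633809\right) \left(463786 + 1434778\right) = 2 \cdot 637295 \cdot 1898564 = 2 \cdot 1209945344380 = 2419890688760$)
$O{\left(U{\left(39,-33 \right)},855 - 183 \right)} + A = \left(-33 - 2089 \left(855 - 183\right)\right) + 2419890688760 = \left(-33 - 1403808\right) + 2419890688760 = -1403841 + 2419890688760 = 2419889284919$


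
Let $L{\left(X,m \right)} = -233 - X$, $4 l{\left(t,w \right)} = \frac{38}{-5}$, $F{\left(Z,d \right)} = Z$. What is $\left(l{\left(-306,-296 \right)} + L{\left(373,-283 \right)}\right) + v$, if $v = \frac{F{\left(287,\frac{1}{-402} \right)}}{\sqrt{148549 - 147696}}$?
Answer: $- \frac{6079}{10} + \frac{287 \sqrt{853}}{853} \approx -598.07$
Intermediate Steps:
$v = \frac{287 \sqrt{853}}{853}$ ($v = \frac{287}{\sqrt{148549 - 147696}} = \frac{287}{\sqrt{853}} = 287 \frac{\sqrt{853}}{853} = \frac{287 \sqrt{853}}{853} \approx 9.8267$)
$l{\left(t,w \right)} = - \frac{19}{10}$ ($l{\left(t,w \right)} = \frac{38 \frac{1}{-5}}{4} = \frac{38 \left(- \frac{1}{5}\right)}{4} = \frac{1}{4} \left(- \frac{38}{5}\right) = - \frac{19}{10}$)
$\left(l{\left(-306,-296 \right)} + L{\left(373,-283 \right)}\right) + v = \left(- \frac{19}{10} - 606\right) + \frac{287 \sqrt{853}}{853} = - \frac{6079}{10} + \frac{287 \sqrt{853}}{853}$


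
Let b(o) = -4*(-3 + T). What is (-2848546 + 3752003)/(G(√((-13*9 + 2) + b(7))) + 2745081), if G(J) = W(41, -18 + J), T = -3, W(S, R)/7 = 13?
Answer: 903457/2745172 ≈ 0.32911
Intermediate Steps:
W(S, R) = 91 (W(S, R) = 7*13 = 91)
b(o) = 24 (b(o) = -4*(-3 - 3) = -4*(-6) = 24)
G(J) = 91
(-2848546 + 3752003)/(G(√((-13*9 + 2) + b(7))) + 2745081) = (-2848546 + 3752003)/(91 + 2745081) = 903457/2745172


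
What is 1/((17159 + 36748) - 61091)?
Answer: -1/7184 ≈ -0.00013920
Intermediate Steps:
1/((17159 + 36748) - 61091) = 1/(53907 - 61091) = 1/(-7184) = -1/7184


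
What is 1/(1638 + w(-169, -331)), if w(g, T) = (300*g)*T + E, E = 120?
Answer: 1/16783458 ≈ 5.9582e-8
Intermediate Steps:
w(g, T) = 120 + 300*T*g (w(g, T) = (300*g)*T + 120 = 300*T*g + 120 = 120 + 300*T*g)
1/(1638 + w(-169, -331)) = 1/(1638 + (120 + 300*(-331)*(-169))) = 1/(1638 + (120 + 16781700)) = 1/(1638 + 16781820) = 1/16783458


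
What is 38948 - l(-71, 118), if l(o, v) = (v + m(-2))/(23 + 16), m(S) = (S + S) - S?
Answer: 1518856/39 ≈ 38945.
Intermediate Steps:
m(S) = S (m(S) = 2*S - S = S)
l(o, v) = -2/39 + v/39 (l(o, v) = (v - 2)/(23 + 16) = (-2 + v)/39 = (-2 + v)*(1/39) = -2/39 + v/39)
38948 - l(-71, 118) = 38948 - (-2/39 + (1/39)*118) = 38948 - (-2/39 + 118/39) = 38948 - 1*116/39 = 38948 - 116/39 = 1518856/39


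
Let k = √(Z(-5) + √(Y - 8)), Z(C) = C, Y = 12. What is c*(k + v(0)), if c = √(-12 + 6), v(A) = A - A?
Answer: -3*√2 ≈ -4.2426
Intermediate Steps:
v(A) = 0
c = I*√6 (c = √(-6) = I*√6 ≈ 2.4495*I)
k = I*√3 (k = √(-5 + √(12 - 8)) = √(-5 + √4) = √(-5 + 2) = √(-3) = I*√3 ≈ 1.732*I)
c*(k + v(0)) = (I*√6)*(I*√3 + 0) = (I*√6)*(I*√3) = -3*√2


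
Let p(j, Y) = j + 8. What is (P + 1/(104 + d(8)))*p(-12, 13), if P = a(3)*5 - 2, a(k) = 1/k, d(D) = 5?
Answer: 424/327 ≈ 1.2966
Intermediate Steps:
p(j, Y) = 8 + j
P = -1/3 (P = 5/3 - 2 = -1/3 ≈ -0.33333)
(P + 1/(104 + d(8)))*p(-12, 13) = (-1/3 + 1/(104 + 5))*(8 - 12) = (-1/3 + 1/109)*(-4) = -106/327*(-4) = 424/327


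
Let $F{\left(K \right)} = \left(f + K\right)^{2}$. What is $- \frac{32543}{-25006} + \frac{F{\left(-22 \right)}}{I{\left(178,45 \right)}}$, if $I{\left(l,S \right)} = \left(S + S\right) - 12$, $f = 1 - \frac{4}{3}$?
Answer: $\frac{33774280}{4388553} \approx 7.696$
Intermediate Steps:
$f = - \frac{1}{3}$ ($f = 1 - 4 \cdot \frac{1}{3} = 1 - \frac{4}{3} = - \frac{1}{3} \approx -0.33333$)
$I{\left(l,S \right)} = -12 + 2 S$ ($I{\left(l,S \right)} = 2 S - 12 = -12 + 2 S$)
$F{\left(K \right)} = \left(- \frac{1}{3} + K\right)^{2}$
$- \frac{32543}{-25006} + \frac{F{\left(-22 \right)}}{I{\left(178,45 \right)}} = - \frac{32543}{-25006} + \frac{\frac{1}{9} \left(-1 + 3 \left(-22\right)\right)^{2}}{-12 + 2 \cdot 45} = \left(-32543\right) \left(- \frac{1}{25006}\right) + \frac{\frac{1}{9} \left(-1 - 66\right)^{2}}{-12 + 90} = \frac{32543}{25006} + \frac{\frac{1}{9} \left(-67\right)^{2}}{78} = \frac{32543}{25006} + \frac{1}{9} \cdot 4489 \cdot \frac{1}{78} = \frac{32543}{25006} + \frac{4489}{9} \cdot \frac{1}{78} = \frac{32543}{25006} + \frac{4489}{702} = \frac{33774280}{4388553}$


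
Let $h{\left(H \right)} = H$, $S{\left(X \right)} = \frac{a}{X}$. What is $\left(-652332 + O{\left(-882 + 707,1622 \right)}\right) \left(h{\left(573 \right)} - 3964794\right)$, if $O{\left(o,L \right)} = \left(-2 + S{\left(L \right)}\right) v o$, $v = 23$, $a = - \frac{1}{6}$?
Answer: $\frac{8285417985477393}{3244} \approx 2.5541 \cdot 10^{12}$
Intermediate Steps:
$a = - \frac{1}{6}$ ($a = \left(-1\right) \frac{1}{6} = - \frac{1}{6} \approx -0.16667$)
$S{\left(X \right)} = - \frac{1}{6 X}$
$O{\left(o,L \right)} = o \left(-46 - \frac{23}{6 L}\right)$ ($O{\left(o,L \right)} = \left(-2 - \frac{1}{6 L}\right) 23 o = \left(-46 - \frac{23}{6 L}\right) o = o \left(-46 - \frac{23}{6 L}\right)$)
$\left(-652332 + O{\left(-882 + 707,1622 \right)}\right) \left(h{\left(573 \right)} - 3964794\right) = \left(-652332 - \left(46 \left(-882 + 707\right) + \frac{23 \left(-882 + 707\right)}{6 \cdot 1622}\right)\right) \left(573 - 3964794\right) = \left(-652332 - \left(-8050 - \frac{4025}{9732}\right)\right) \left(-3964221\right) = \left(-652332 + \left(8050 + \frac{4025}{9732}\right)\right) \left(-3964221\right) = \left(-652332 + \frac{78346625}{9732}\right) \left(-3964221\right) = \left(- \frac{6270148399}{9732}\right) \left(-3964221\right) = \frac{8285417985477393}{3244}$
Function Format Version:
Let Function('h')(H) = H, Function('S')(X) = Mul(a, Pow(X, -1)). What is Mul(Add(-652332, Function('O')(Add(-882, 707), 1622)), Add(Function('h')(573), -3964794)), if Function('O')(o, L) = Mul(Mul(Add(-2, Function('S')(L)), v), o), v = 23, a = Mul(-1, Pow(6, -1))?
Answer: Rational(8285417985477393, 3244) ≈ 2.5541e+12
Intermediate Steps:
a = Rational(-1, 6) (a = Mul(-1, Rational(1, 6)) = Rational(-1, 6) ≈ -0.16667)
Function('S')(X) = Mul(Rational(-1, 6), Pow(X, -1))
Function('O')(o, L) = Mul(o, Add(-46, Mul(Rational(-23, 6), Pow(L, -1)))) (Function('O')(o, L) = Mul(Mul(Add(-2, Mul(Rational(-1, 6), Pow(L, -1))), 23), o) = Mul(Add(-46, Mul(Rational(-23, 6), Pow(L, -1))), o) = Mul(o, Add(-46, Mul(Rational(-23, 6), Pow(L, -1)))))
Mul(Add(-652332, Function('O')(Add(-882, 707), 1622)), Add(Function('h')(573), -3964794)) = Mul(Add(-652332, Add(Mul(-46, Add(-882, 707)), Mul(Rational(-23, 6), Add(-882, 707), Pow(1622, -1)))), Add(573, -3964794)) = Mul(Add(-652332, Add(Mul(-46, -175), Mul(Rational(-23, 6), -175, Rational(1, 1622)))), -3964221) = Mul(Add(-652332, Add(8050, Rational(4025, 9732))), -3964221) = Mul(Add(-652332, Rational(78346625, 9732)), -3964221) = Mul(Rational(-6270148399, 9732), -3964221) = Rational(8285417985477393, 3244)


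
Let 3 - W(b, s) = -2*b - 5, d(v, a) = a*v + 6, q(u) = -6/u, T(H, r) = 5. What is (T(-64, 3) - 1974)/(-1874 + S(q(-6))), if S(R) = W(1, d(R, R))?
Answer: 1969/1864 ≈ 1.0563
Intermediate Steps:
d(v, a) = 6 + a*v
W(b, s) = 8 + 2*b (W(b, s) = 3 - (-2*b - 5) = 3 - (-5 - 2*b) = 3 + (5 + 2*b) = 8 + 2*b)
S(R) = 10 (S(R) = 8 + 2*1 = 8 + 2 = 10)
(T(-64, 3) - 1974)/(-1874 + S(q(-6))) = (5 - 1974)/(-1874 + 10) = -1969/(-1864) = -1969*(-1/1864) = 1969/1864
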